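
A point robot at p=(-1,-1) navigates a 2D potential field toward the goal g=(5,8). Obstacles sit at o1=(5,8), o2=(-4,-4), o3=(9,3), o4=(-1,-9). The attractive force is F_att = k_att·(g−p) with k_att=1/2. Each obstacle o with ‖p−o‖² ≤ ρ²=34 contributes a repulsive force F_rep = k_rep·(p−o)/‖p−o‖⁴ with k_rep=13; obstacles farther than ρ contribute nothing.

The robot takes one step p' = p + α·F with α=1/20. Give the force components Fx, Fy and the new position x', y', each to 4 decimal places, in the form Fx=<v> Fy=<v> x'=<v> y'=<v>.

Fx=3.1204 Fy=4.6204 x'=-0.8440 y'=-0.7690

F_att = 1/2·(g−p) = 1/2·(6,9) = (3.0000,4.5000)
o1: d²=117 > ρ²=34 → inactive
o2: d²=18 ≤ ρ²=34; F_rep = 13·(3,3)/18² = (0.1204,0.1204)
o3: d²=116 > ρ²=34 → inactive
o4: d²=64 > ρ²=34 → inactive
F = F_att + ΣF_rep = (3.1204,4.6204)
p' = p + 1/20·F = (-0.8440,-0.7690)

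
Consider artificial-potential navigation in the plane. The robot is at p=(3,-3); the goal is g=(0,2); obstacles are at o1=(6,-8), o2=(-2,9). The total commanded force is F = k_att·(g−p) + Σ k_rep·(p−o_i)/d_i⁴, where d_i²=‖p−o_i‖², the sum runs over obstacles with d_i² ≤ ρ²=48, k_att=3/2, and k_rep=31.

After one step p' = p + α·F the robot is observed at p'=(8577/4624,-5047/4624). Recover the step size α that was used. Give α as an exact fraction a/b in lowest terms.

α = 1/4

F_att = 3/2·(g−p) = 3/2·(-3,5) = (-4.5000,7.5000)
o1: d²=34 ≤ ρ²=48; F_rep = 31·(-3,5)/34² = (-0.0804,0.1341)
o2: d²=169 > ρ²=48 → inactive
F = F_att + ΣF_rep = (-4.5804,7.6341)
Δp = p'−p = (-1.1451,1.9085); α = Δx/Fx = (-5295/4624) / (-5295/1156) = 1/4
check: Δy/Fy = (8825/4624) / (8825/1156) = 1/4 ✓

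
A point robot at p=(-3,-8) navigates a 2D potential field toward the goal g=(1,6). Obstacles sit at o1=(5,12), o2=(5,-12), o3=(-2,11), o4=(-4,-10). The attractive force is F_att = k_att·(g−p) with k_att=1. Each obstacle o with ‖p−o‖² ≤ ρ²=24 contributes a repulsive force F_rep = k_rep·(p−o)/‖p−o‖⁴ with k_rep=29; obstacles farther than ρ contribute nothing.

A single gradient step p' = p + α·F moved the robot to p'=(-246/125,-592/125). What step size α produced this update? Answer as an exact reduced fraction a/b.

α = 1/5

F_att = 1·(g−p) = 1·(4,14) = (4.0000,14.0000)
o1: d²=464 > ρ²=24 → inactive
o2: d²=80 > ρ²=24 → inactive
o3: d²=362 > ρ²=24 → inactive
o4: d²=5 ≤ ρ²=24; F_rep = 29·(1,2)/5² = (1.1600,2.3200)
F = F_att + ΣF_rep = (5.1600,16.3200)
Δp = p'−p = (1.0320,3.2640); α = Δx/Fx = (129/125) / (129/25) = 1/5
check: Δy/Fy = (408/125) / (408/25) = 1/5 ✓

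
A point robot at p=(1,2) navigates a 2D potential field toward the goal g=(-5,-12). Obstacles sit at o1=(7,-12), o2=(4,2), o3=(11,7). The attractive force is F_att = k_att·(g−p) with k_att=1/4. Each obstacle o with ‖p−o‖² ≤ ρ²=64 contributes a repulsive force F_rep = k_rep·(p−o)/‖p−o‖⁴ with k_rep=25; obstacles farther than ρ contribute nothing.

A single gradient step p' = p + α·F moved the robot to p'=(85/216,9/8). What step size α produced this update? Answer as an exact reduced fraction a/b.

F_att = 1/4·(g−p) = 1/4·(-6,-14) = (-1.5000,-3.5000)
o1: d²=232 > ρ²=64 → inactive
o2: d²=9 ≤ ρ²=64; F_rep = 25·(-3,0)/9² = (-0.9259,0.0000)
o3: d²=125 > ρ²=64 → inactive
F = F_att + ΣF_rep = (-2.4259,-3.5000)
Δp = p'−p = (-0.6065,-0.8750); α = Δx/Fx = (-131/216) / (-131/54) = 1/4
check: Δy/Fy = (-7/8) / (-7/2) = 1/4 ✓

α = 1/4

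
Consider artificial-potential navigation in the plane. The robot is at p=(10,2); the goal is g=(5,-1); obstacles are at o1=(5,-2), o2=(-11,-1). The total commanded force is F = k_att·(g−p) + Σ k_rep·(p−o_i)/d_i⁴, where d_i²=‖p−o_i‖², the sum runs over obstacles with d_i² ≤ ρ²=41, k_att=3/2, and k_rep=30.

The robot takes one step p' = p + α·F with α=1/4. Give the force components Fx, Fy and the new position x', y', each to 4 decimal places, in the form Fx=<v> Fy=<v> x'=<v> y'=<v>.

F_att = 3/2·(g−p) = 3/2·(-5,-3) = (-7.5000,-4.5000)
o1: d²=41 ≤ ρ²=41; F_rep = 30·(5,4)/41² = (0.0892,0.0714)
o2: d²=450 > ρ²=41 → inactive
F = F_att + ΣF_rep = (-7.4108,-4.4286)
p' = p + 1/4·F = (8.1473,0.8928)

Fx=-7.4108 Fy=-4.4286 x'=8.1473 y'=0.8928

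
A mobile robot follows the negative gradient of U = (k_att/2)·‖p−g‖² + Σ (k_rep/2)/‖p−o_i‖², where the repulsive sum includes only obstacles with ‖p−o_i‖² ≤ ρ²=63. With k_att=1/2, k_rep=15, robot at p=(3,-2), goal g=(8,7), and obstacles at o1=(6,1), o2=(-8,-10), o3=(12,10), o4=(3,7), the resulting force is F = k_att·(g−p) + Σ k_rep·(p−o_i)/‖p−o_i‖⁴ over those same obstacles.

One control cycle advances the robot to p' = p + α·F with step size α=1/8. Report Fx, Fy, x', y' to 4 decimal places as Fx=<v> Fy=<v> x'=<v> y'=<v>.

Fx=2.3611 Fy=4.3611 x'=3.2951 y'=-1.4549

F_att = 1/2·(g−p) = 1/2·(5,9) = (2.5000,4.5000)
o1: d²=18 ≤ ρ²=63; F_rep = 15·(-3,-3)/18² = (-0.1389,-0.1389)
o2: d²=185 > ρ²=63 → inactive
o3: d²=225 > ρ²=63 → inactive
o4: d²=81 > ρ²=63 → inactive
F = F_att + ΣF_rep = (2.3611,4.3611)
p' = p + 1/8·F = (3.2951,-1.4549)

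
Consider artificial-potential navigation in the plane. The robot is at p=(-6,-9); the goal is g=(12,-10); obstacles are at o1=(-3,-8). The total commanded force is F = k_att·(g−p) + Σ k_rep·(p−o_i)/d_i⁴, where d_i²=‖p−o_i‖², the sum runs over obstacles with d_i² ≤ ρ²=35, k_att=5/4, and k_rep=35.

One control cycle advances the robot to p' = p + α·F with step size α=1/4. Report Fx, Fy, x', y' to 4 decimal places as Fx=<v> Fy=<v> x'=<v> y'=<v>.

F_att = 5/4·(g−p) = 5/4·(18,-1) = (22.5000,-1.2500)
o1: d²=10 ≤ ρ²=35; F_rep = 35·(-3,-1)/10² = (-1.0500,-0.3500)
F = F_att + ΣF_rep = (21.4500,-1.6000)
p' = p + 1/4·F = (-0.6375,-9.4000)

Fx=21.4500 Fy=-1.6000 x'=-0.6375 y'=-9.4000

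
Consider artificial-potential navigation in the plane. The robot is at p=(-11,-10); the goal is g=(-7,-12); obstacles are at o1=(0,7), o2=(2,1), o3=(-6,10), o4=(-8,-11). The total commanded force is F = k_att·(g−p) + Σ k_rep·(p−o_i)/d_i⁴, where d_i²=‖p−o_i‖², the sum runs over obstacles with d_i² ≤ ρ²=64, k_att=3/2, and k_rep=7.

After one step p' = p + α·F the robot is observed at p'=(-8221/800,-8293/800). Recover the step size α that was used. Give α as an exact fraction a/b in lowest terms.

α = 1/8

F_att = 3/2·(g−p) = 3/2·(4,-2) = (6.0000,-3.0000)
o1: d²=410 > ρ²=64 → inactive
o2: d²=290 > ρ²=64 → inactive
o3: d²=425 > ρ²=64 → inactive
o4: d²=10 ≤ ρ²=64; F_rep = 7·(-3,1)/10² = (-0.2100,0.0700)
F = F_att + ΣF_rep = (5.7900,-2.9300)
Δp = p'−p = (0.7238,-0.3663); α = Δx/Fx = (579/800) / (579/100) = 1/8
check: Δy/Fy = (-293/800) / (-293/100) = 1/8 ✓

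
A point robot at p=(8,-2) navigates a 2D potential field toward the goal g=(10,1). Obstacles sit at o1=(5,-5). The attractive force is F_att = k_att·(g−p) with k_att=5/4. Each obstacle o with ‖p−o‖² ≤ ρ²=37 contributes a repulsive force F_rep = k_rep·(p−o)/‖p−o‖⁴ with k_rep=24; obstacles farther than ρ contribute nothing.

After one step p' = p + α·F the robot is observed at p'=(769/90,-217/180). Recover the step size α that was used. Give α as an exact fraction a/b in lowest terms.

α = 1/5

F_att = 5/4·(g−p) = 5/4·(2,3) = (2.5000,3.7500)
o1: d²=18 ≤ ρ²=37; F_rep = 24·(3,3)/18² = (0.2222,0.2222)
F = F_att + ΣF_rep = (2.7222,3.9722)
Δp = p'−p = (0.5444,0.7944); α = Δx/Fx = (49/90) / (49/18) = 1/5
check: Δy/Fy = (143/180) / (143/36) = 1/5 ✓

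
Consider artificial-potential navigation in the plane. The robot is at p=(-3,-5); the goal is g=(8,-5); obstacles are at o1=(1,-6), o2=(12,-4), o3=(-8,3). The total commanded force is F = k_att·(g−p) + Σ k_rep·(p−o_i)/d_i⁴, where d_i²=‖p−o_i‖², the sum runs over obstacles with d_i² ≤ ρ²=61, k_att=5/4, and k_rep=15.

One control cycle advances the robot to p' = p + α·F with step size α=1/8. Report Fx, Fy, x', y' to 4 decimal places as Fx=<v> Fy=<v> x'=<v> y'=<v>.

Fx=13.5424 Fy=0.0519 x'=-1.3072 y'=-4.9935

F_att = 5/4·(g−p) = 5/4·(11,0) = (13.7500,0.0000)
o1: d²=17 ≤ ρ²=61; F_rep = 15·(-4,1)/17² = (-0.2076,0.0519)
o2: d²=226 > ρ²=61 → inactive
o3: d²=89 > ρ²=61 → inactive
F = F_att + ΣF_rep = (13.5424,0.0519)
p' = p + 1/8·F = (-1.3072,-4.9935)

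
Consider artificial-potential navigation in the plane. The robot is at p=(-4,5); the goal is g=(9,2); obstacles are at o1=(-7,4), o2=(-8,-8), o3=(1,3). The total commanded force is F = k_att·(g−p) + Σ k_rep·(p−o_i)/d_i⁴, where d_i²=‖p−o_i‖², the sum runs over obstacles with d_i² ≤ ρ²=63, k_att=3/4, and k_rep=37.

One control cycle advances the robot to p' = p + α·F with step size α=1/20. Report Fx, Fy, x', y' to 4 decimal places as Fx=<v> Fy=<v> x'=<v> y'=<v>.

Fx=10.6400 Fy=-1.7920 x'=-3.4680 y'=4.9104

F_att = 3/4·(g−p) = 3/4·(13,-3) = (9.7500,-2.2500)
o1: d²=10 ≤ ρ²=63; F_rep = 37·(3,1)/10² = (1.1100,0.3700)
o2: d²=185 > ρ²=63 → inactive
o3: d²=29 ≤ ρ²=63; F_rep = 37·(-5,2)/29² = (-0.2200,0.0880)
F = F_att + ΣF_rep = (10.6400,-1.7920)
p' = p + 1/20·F = (-3.4680,4.9104)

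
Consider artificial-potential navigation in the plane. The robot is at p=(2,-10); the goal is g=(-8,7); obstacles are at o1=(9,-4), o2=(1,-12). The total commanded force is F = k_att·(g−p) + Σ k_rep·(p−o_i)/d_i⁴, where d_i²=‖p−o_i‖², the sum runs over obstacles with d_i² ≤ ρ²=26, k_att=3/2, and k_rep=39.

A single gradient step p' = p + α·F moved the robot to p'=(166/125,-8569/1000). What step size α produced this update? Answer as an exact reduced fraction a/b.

α = 1/20

F_att = 3/2·(g−p) = 3/2·(-10,17) = (-15.0000,25.5000)
o1: d²=85 > ρ²=26 → inactive
o2: d²=5 ≤ ρ²=26; F_rep = 39·(1,2)/5² = (1.5600,3.1200)
F = F_att + ΣF_rep = (-13.4400,28.6200)
Δp = p'−p = (-0.6720,1.4310); α = Δx/Fx = (-84/125) / (-336/25) = 1/20
check: Δy/Fy = (1431/1000) / (1431/50) = 1/20 ✓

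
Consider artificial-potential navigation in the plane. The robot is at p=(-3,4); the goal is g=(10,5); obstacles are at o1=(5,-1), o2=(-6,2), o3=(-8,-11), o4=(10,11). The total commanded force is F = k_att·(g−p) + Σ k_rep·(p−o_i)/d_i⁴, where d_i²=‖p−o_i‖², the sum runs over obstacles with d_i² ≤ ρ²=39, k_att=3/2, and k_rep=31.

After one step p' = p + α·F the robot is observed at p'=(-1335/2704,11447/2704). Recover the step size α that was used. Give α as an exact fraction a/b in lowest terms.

α = 1/8

F_att = 3/2·(g−p) = 3/2·(13,1) = (19.5000,1.5000)
o1: d²=89 > ρ²=39 → inactive
o2: d²=13 ≤ ρ²=39; F_rep = 31·(3,2)/13² = (0.5503,0.3669)
o3: d²=250 > ρ²=39 → inactive
o4: d²=218 > ρ²=39 → inactive
F = F_att + ΣF_rep = (20.0503,1.8669)
Δp = p'−p = (2.5063,0.2334); α = Δx/Fx = (6777/2704) / (6777/338) = 1/8
check: Δy/Fy = (631/2704) / (631/338) = 1/8 ✓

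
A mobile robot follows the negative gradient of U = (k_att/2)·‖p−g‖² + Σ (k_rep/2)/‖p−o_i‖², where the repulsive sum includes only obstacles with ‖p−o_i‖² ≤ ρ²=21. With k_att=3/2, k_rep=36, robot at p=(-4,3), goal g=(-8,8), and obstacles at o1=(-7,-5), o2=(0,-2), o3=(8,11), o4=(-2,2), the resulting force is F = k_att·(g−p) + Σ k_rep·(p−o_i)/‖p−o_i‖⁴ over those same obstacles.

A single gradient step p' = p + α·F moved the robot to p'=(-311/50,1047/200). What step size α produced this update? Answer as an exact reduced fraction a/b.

F_att = 3/2·(g−p) = 3/2·(-4,5) = (-6.0000,7.5000)
o1: d²=73 > ρ²=21 → inactive
o2: d²=41 > ρ²=21 → inactive
o3: d²=208 > ρ²=21 → inactive
o4: d²=5 ≤ ρ²=21; F_rep = 36·(-2,1)/5² = (-2.8800,1.4400)
F = F_att + ΣF_rep = (-8.8800,8.9400)
Δp = p'−p = (-2.2200,2.2350); α = Δx/Fx = (-111/50) / (-222/25) = 1/4
check: Δy/Fy = (447/200) / (447/50) = 1/4 ✓

α = 1/4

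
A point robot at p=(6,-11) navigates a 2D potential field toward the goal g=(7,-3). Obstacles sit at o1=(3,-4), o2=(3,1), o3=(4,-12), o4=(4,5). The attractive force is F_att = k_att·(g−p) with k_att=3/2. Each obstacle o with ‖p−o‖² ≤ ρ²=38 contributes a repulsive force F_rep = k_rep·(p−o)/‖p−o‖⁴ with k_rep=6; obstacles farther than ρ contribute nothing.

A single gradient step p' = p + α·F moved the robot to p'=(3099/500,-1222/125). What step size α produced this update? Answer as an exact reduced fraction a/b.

α = 1/10

F_att = 3/2·(g−p) = 3/2·(1,8) = (1.5000,12.0000)
o1: d²=58 > ρ²=38 → inactive
o2: d²=153 > ρ²=38 → inactive
o3: d²=5 ≤ ρ²=38; F_rep = 6·(2,1)/5² = (0.4800,0.2400)
o4: d²=260 > ρ²=38 → inactive
F = F_att + ΣF_rep = (1.9800,12.2400)
Δp = p'−p = (0.1980,1.2240); α = Δx/Fx = (99/500) / (99/50) = 1/10
check: Δy/Fy = (153/125) / (306/25) = 1/10 ✓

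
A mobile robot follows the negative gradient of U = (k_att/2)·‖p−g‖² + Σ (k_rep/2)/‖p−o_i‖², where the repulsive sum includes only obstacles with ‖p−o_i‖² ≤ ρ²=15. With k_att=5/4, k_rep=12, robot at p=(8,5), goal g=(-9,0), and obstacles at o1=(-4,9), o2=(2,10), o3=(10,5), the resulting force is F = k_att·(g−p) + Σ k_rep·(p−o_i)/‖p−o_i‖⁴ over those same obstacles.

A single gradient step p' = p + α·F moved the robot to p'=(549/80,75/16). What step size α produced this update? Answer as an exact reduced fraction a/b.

α = 1/20

F_att = 5/4·(g−p) = 5/4·(-17,-5) = (-21.2500,-6.2500)
o1: d²=160 > ρ²=15 → inactive
o2: d²=61 > ρ²=15 → inactive
o3: d²=4 ≤ ρ²=15; F_rep = 12·(-2,0)/4² = (-1.5000,0.0000)
F = F_att + ΣF_rep = (-22.7500,-6.2500)
Δp = p'−p = (-1.1375,-0.3125); α = Δx/Fx = (-91/80) / (-91/4) = 1/20
check: Δy/Fy = (-5/16) / (-25/4) = 1/20 ✓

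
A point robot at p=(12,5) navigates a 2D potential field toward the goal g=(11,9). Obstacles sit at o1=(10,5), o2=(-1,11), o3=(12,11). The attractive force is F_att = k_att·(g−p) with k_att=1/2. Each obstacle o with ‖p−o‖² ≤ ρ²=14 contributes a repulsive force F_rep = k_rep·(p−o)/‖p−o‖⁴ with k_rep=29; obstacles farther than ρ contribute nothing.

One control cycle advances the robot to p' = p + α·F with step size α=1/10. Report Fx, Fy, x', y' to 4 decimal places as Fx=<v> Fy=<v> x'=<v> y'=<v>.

Fx=3.1250 Fy=2.0000 x'=12.3125 y'=5.2000

F_att = 1/2·(g−p) = 1/2·(-1,4) = (-0.5000,2.0000)
o1: d²=4 ≤ ρ²=14; F_rep = 29·(2,0)/4² = (3.6250,0.0000)
o2: d²=205 > ρ²=14 → inactive
o3: d²=36 > ρ²=14 → inactive
F = F_att + ΣF_rep = (3.1250,2.0000)
p' = p + 1/10·F = (12.3125,5.2000)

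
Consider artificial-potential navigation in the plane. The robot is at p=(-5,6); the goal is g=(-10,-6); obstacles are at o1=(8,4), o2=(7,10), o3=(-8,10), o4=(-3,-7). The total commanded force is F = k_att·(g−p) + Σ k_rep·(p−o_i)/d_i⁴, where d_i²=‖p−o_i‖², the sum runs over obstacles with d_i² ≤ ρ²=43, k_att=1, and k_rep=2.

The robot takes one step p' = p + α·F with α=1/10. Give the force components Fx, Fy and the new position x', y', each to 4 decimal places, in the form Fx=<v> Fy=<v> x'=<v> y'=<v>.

Fx=-4.9904 Fy=-12.0128 x'=-5.4990 y'=4.7987

F_att = 1·(g−p) = 1·(-5,-12) = (-5.0000,-12.0000)
o1: d²=173 > ρ²=43 → inactive
o2: d²=160 > ρ²=43 → inactive
o3: d²=25 ≤ ρ²=43; F_rep = 2·(3,-4)/25² = (0.0096,-0.0128)
o4: d²=173 > ρ²=43 → inactive
F = F_att + ΣF_rep = (-4.9904,-12.0128)
p' = p + 1/10·F = (-5.4990,4.7987)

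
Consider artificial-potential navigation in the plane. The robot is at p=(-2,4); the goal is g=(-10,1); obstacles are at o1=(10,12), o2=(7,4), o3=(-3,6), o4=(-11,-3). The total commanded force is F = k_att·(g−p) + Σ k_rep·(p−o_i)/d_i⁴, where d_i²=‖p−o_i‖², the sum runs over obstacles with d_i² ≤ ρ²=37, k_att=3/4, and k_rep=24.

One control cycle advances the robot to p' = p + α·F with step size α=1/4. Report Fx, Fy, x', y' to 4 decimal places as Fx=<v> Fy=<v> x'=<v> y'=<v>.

Fx=-5.0400 Fy=-4.1700 x'=-3.2600 y'=2.9575

F_att = 3/4·(g−p) = 3/4·(-8,-3) = (-6.0000,-2.2500)
o1: d²=208 > ρ²=37 → inactive
o2: d²=81 > ρ²=37 → inactive
o3: d²=5 ≤ ρ²=37; F_rep = 24·(1,-2)/5² = (0.9600,-1.9200)
o4: d²=130 > ρ²=37 → inactive
F = F_att + ΣF_rep = (-5.0400,-4.1700)
p' = p + 1/4·F = (-3.2600,2.9575)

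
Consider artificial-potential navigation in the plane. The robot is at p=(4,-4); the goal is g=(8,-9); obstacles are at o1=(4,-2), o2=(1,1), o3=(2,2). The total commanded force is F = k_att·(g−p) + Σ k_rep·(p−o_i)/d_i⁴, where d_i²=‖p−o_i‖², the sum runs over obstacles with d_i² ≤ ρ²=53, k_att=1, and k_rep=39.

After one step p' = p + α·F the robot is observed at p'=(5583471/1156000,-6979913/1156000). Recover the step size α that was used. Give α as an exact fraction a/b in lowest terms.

α = 1/5

F_att = 1·(g−p) = 1·(4,-5) = (4.0000,-5.0000)
o1: d²=4 ≤ ρ²=53; F_rep = 39·(0,-2)/4² = (0.0000,-4.8750)
o2: d²=34 ≤ ρ²=53; F_rep = 39·(3,-5)/34² = (0.1012,-0.1687)
o3: d²=40 ≤ ρ²=53; F_rep = 39·(2,-6)/40² = (0.0488,-0.1462)
F = F_att + ΣF_rep = (4.1500,-10.1899)
Δp = p'−p = (0.8300,-2.0380); α = Δx/Fx = (959471/1156000) / (959471/231200) = 1/5
check: Δy/Fy = (-2355913/1156000) / (-2355913/231200) = 1/5 ✓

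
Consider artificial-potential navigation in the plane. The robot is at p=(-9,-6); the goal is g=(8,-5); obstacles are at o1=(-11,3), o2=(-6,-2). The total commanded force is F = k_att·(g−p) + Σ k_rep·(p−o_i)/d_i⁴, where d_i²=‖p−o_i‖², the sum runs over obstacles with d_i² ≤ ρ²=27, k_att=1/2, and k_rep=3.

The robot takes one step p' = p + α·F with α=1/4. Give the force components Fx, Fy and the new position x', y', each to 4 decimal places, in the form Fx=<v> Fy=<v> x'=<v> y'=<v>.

Fx=8.4856 Fy=0.4808 x'=-6.8786 y'=-5.8798

F_att = 1/2·(g−p) = 1/2·(17,1) = (8.5000,0.5000)
o1: d²=85 > ρ²=27 → inactive
o2: d²=25 ≤ ρ²=27; F_rep = 3·(-3,-4)/25² = (-0.0144,-0.0192)
F = F_att + ΣF_rep = (8.4856,0.4808)
p' = p + 1/4·F = (-6.8786,-5.8798)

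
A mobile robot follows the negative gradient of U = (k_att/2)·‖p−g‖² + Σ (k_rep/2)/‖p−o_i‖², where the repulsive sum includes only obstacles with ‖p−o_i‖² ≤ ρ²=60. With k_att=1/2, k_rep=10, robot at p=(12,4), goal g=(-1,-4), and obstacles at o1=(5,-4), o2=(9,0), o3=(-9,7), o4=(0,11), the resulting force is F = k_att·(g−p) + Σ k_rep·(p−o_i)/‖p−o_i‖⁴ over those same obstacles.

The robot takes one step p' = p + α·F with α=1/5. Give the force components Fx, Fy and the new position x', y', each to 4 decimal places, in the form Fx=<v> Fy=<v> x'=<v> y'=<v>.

F_att = 1/2·(g−p) = 1/2·(-13,-8) = (-6.5000,-4.0000)
o1: d²=113 > ρ²=60 → inactive
o2: d²=25 ≤ ρ²=60; F_rep = 10·(3,4)/25² = (0.0480,0.0640)
o3: d²=450 > ρ²=60 → inactive
o4: d²=193 > ρ²=60 → inactive
F = F_att + ΣF_rep = (-6.4520,-3.9360)
p' = p + 1/5·F = (10.7096,3.2128)

Fx=-6.4520 Fy=-3.9360 x'=10.7096 y'=3.2128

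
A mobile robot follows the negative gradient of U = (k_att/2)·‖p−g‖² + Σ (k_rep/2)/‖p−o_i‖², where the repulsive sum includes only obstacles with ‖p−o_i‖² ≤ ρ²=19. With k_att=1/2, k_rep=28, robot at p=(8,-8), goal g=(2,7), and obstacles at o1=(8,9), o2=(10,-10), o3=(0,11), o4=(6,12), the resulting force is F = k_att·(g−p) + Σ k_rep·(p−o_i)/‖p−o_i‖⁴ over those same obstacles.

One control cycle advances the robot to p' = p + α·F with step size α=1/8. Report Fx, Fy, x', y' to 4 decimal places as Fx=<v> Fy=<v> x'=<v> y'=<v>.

F_att = 1/2·(g−p) = 1/2·(-6,15) = (-3.0000,7.5000)
o1: d²=289 > ρ²=19 → inactive
o2: d²=8 ≤ ρ²=19; F_rep = 28·(-2,2)/8² = (-0.8750,0.8750)
o3: d²=425 > ρ²=19 → inactive
o4: d²=404 > ρ²=19 → inactive
F = F_att + ΣF_rep = (-3.8750,8.3750)
p' = p + 1/8·F = (7.5156,-6.9531)

Fx=-3.8750 Fy=8.3750 x'=7.5156 y'=-6.9531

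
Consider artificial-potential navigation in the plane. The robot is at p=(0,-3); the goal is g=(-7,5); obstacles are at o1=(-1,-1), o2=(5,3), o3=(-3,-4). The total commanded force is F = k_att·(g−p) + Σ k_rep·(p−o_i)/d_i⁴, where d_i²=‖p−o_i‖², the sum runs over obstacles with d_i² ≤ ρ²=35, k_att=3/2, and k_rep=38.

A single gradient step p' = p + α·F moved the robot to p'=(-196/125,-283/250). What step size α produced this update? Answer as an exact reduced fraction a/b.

α = 1/5

F_att = 3/2·(g−p) = 3/2·(-7,8) = (-10.5000,12.0000)
o1: d²=5 ≤ ρ²=35; F_rep = 38·(1,-2)/5² = (1.5200,-3.0400)
o2: d²=61 > ρ²=35 → inactive
o3: d²=10 ≤ ρ²=35; F_rep = 38·(3,1)/10² = (1.1400,0.3800)
F = F_att + ΣF_rep = (-7.8400,9.3400)
Δp = p'−p = (-1.5680,1.8680); α = Δx/Fx = (-196/125) / (-196/25) = 1/5
check: Δy/Fy = (467/250) / (467/50) = 1/5 ✓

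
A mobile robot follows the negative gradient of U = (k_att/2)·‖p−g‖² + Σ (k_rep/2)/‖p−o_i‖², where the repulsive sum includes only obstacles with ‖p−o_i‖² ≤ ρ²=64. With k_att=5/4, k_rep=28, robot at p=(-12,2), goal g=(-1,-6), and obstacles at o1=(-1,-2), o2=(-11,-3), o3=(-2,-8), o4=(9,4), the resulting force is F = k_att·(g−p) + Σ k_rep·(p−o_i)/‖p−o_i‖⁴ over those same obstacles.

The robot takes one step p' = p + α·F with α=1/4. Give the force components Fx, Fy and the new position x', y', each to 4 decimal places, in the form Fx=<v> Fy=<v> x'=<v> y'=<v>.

F_att = 5/4·(g−p) = 5/4·(11,-8) = (13.7500,-10.0000)
o1: d²=137 > ρ²=64 → inactive
o2: d²=26 ≤ ρ²=64; F_rep = 28·(-1,5)/26² = (-0.0414,0.2071)
o3: d²=200 > ρ²=64 → inactive
o4: d²=445 > ρ²=64 → inactive
F = F_att + ΣF_rep = (13.7086,-9.7929)
p' = p + 1/4·F = (-8.5729,-0.4482)

Fx=13.7086 Fy=-9.7929 x'=-8.5729 y'=-0.4482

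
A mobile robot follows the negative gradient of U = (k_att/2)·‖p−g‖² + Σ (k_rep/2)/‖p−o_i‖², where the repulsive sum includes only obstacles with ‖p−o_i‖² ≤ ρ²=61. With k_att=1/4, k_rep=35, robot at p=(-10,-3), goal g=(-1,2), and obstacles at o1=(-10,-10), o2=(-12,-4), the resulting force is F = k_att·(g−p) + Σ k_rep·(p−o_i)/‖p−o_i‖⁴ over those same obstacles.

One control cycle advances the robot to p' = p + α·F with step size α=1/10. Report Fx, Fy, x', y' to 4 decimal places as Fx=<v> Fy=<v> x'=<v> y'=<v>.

Fx=5.0500 Fy=2.7520 x'=-9.4950 y'=-2.7248

F_att = 1/4·(g−p) = 1/4·(9,5) = (2.2500,1.2500)
o1: d²=49 ≤ ρ²=61; F_rep = 35·(0,7)/49² = (0.0000,0.1020)
o2: d²=5 ≤ ρ²=61; F_rep = 35·(2,1)/5² = (2.8000,1.4000)
F = F_att + ΣF_rep = (5.0500,2.7520)
p' = p + 1/10·F = (-9.4950,-2.7248)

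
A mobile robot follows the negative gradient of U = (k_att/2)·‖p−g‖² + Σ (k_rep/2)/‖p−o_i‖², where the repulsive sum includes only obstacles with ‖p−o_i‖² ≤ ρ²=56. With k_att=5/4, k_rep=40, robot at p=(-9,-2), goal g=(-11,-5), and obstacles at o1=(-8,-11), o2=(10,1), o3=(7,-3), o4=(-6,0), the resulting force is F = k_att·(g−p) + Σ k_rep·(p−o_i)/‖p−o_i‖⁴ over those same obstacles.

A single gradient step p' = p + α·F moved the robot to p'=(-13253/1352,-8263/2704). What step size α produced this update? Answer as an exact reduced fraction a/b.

F_att = 5/4·(g−p) = 5/4·(-2,-3) = (-2.5000,-3.7500)
o1: d²=82 > ρ²=56 → inactive
o2: d²=370 > ρ²=56 → inactive
o3: d²=257 > ρ²=56 → inactive
o4: d²=13 ≤ ρ²=56; F_rep = 40·(-3,-2)/13² = (-0.7101,-0.4734)
F = F_att + ΣF_rep = (-3.2101,-4.2234)
Δp = p'−p = (-0.8025,-1.0558); α = Δx/Fx = (-1085/1352) / (-1085/338) = 1/4
check: Δy/Fy = (-2855/2704) / (-2855/676) = 1/4 ✓

α = 1/4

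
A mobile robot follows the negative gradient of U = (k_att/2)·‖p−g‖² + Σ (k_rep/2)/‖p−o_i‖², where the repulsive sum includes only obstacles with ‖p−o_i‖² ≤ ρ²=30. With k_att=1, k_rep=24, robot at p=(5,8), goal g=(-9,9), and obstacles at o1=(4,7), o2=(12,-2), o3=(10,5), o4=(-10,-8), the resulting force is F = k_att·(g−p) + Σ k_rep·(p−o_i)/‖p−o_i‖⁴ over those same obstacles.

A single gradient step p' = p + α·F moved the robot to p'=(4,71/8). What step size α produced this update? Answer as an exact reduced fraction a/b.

F_att = 1·(g−p) = 1·(-14,1) = (-14.0000,1.0000)
o1: d²=2 ≤ ρ²=30; F_rep = 24·(1,1)/2² = (6.0000,6.0000)
o2: d²=149 > ρ²=30 → inactive
o3: d²=34 > ρ²=30 → inactive
o4: d²=481 > ρ²=30 → inactive
F = F_att + ΣF_rep = (-8.0000,7.0000)
Δp = p'−p = (-1.0000,0.8750); α = Δx/Fx = (-1) / (-8) = 1/8
check: Δy/Fy = (7/8) / (7) = 1/8 ✓

α = 1/8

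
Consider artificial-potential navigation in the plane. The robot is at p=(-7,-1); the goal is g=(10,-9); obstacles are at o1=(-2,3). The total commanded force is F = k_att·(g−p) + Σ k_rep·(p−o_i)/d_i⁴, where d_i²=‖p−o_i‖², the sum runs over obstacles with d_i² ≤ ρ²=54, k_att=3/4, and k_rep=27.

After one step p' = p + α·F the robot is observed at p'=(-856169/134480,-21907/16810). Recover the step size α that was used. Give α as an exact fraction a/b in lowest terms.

α = 1/20

F_att = 3/4·(g−p) = 3/4·(17,-8) = (12.7500,-6.0000)
o1: d²=41 ≤ ρ²=54; F_rep = 27·(-5,-4)/41² = (-0.0803,-0.0642)
F = F_att + ΣF_rep = (12.6697,-6.0642)
Δp = p'−p = (0.6335,-0.3032); α = Δx/Fx = (85191/134480) / (85191/6724) = 1/20
check: Δy/Fy = (-5097/16810) / (-10194/1681) = 1/20 ✓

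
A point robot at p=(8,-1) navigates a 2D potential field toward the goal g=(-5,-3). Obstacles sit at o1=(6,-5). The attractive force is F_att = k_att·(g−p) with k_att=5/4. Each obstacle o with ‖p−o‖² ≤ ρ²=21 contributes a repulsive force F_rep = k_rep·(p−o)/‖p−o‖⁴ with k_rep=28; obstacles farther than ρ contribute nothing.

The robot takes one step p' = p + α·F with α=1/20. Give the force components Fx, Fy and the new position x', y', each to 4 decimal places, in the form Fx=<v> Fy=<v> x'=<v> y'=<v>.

Fx=-16.1100 Fy=-2.2200 x'=7.1945 y'=-1.1110

F_att = 5/4·(g−p) = 5/4·(-13,-2) = (-16.2500,-2.5000)
o1: d²=20 ≤ ρ²=21; F_rep = 28·(2,4)/20² = (0.1400,0.2800)
F = F_att + ΣF_rep = (-16.1100,-2.2200)
p' = p + 1/20·F = (7.1945,-1.1110)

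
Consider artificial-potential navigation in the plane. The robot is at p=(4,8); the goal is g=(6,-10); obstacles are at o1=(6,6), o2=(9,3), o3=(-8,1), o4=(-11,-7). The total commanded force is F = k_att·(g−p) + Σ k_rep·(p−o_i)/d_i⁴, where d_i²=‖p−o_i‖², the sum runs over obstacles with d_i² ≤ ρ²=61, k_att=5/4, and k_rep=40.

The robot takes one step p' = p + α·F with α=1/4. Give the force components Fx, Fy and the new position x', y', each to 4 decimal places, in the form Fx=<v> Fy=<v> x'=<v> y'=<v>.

F_att = 5/4·(g−p) = 5/4·(2,-18) = (2.5000,-22.5000)
o1: d²=8 ≤ ρ²=61; F_rep = 40·(-2,2)/8² = (-1.2500,1.2500)
o2: d²=50 ≤ ρ²=61; F_rep = 40·(-5,5)/50² = (-0.0800,0.0800)
o3: d²=193 > ρ²=61 → inactive
o4: d²=450 > ρ²=61 → inactive
F = F_att + ΣF_rep = (1.1700,-21.1700)
p' = p + 1/4·F = (4.2925,2.7075)

Fx=1.1700 Fy=-21.1700 x'=4.2925 y'=2.7075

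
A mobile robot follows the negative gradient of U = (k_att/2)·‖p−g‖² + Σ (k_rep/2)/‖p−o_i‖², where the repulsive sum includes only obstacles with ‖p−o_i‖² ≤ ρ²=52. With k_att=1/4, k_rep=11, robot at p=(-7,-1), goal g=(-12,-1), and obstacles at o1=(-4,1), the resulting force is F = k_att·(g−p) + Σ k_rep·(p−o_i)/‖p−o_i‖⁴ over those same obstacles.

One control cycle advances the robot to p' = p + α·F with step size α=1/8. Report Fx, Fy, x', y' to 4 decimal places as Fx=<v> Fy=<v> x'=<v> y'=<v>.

F_att = 1/4·(g−p) = 1/4·(-5,0) = (-1.2500,0.0000)
o1: d²=13 ≤ ρ²=52; F_rep = 11·(-3,-2)/13² = (-0.1953,-0.1302)
F = F_att + ΣF_rep = (-1.4453,-0.1302)
p' = p + 1/8·F = (-7.1807,-1.0163)

Fx=-1.4453 Fy=-0.1302 x'=-7.1807 y'=-1.0163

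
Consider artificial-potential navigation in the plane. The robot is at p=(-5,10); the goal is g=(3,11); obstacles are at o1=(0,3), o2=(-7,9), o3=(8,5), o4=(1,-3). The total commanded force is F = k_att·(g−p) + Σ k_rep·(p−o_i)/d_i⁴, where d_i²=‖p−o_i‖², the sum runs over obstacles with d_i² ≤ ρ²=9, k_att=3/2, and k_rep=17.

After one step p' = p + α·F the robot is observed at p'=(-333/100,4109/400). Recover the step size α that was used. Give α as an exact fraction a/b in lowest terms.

F_att = 3/2·(g−p) = 3/2·(8,1) = (12.0000,1.5000)
o1: d²=74 > ρ²=9 → inactive
o2: d²=5 ≤ ρ²=9; F_rep = 17·(2,1)/5² = (1.3600,0.6800)
o3: d²=194 > ρ²=9 → inactive
o4: d²=205 > ρ²=9 → inactive
F = F_att + ΣF_rep = (13.3600,2.1800)
Δp = p'−p = (1.6700,0.2725); α = Δx/Fx = (167/100) / (334/25) = 1/8
check: Δy/Fy = (109/400) / (109/50) = 1/8 ✓

α = 1/8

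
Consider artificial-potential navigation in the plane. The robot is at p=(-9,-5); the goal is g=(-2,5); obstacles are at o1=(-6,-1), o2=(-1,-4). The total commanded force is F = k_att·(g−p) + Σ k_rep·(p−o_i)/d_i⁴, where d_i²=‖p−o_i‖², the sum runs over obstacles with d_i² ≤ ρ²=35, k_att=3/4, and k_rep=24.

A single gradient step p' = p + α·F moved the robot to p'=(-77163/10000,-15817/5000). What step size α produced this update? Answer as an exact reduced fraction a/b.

F_att = 3/4·(g−p) = 3/4·(7,10) = (5.2500,7.5000)
o1: d²=25 ≤ ρ²=35; F_rep = 24·(-3,-4)/25² = (-0.1152,-0.1536)
o2: d²=65 > ρ²=35 → inactive
F = F_att + ΣF_rep = (5.1348,7.3464)
Δp = p'−p = (1.2837,1.8366); α = Δx/Fx = (12837/10000) / (12837/2500) = 1/4
check: Δy/Fy = (9183/5000) / (9183/1250) = 1/4 ✓

α = 1/4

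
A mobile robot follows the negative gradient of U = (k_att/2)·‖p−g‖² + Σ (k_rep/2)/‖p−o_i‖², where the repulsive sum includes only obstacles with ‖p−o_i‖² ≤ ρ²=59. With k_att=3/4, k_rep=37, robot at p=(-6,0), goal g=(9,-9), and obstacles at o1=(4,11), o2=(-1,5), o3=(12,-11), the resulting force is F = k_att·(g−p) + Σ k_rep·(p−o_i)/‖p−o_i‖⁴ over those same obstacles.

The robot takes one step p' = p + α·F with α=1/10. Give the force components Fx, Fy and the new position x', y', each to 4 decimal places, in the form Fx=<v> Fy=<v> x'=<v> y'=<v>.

F_att = 3/4·(g−p) = 3/4·(15,-9) = (11.2500,-6.7500)
o1: d²=221 > ρ²=59 → inactive
o2: d²=50 ≤ ρ²=59; F_rep = 37·(-5,-5)/50² = (-0.0740,-0.0740)
o3: d²=445 > ρ²=59 → inactive
F = F_att + ΣF_rep = (11.1760,-6.8240)
p' = p + 1/10·F = (-4.8824,-0.6824)

Fx=11.1760 Fy=-6.8240 x'=-4.8824 y'=-0.6824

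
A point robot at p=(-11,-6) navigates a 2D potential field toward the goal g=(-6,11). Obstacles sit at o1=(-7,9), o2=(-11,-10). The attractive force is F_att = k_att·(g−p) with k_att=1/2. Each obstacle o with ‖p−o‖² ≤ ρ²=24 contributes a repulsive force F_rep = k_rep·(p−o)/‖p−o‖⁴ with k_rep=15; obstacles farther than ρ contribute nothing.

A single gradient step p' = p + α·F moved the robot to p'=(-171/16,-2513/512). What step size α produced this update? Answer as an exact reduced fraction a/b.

α = 1/8

F_att = 1/2·(g−p) = 1/2·(5,17) = (2.5000,8.5000)
o1: d²=241 > ρ²=24 → inactive
o2: d²=16 ≤ ρ²=24; F_rep = 15·(0,4)/16² = (0.0000,0.2344)
F = F_att + ΣF_rep = (2.5000,8.7344)
Δp = p'−p = (0.3125,1.0918); α = Δx/Fx = (5/16) / (5/2) = 1/8
check: Δy/Fy = (559/512) / (559/64) = 1/8 ✓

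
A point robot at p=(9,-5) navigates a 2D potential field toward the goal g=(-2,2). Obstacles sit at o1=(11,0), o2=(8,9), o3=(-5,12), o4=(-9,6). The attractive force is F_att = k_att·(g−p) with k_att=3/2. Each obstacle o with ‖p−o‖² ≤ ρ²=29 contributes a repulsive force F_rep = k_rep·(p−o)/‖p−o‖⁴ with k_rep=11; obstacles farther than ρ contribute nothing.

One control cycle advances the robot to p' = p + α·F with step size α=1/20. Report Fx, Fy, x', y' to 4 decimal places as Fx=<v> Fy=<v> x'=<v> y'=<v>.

F_att = 3/2·(g−p) = 3/2·(-11,7) = (-16.5000,10.5000)
o1: d²=29 ≤ ρ²=29; F_rep = 11·(-2,-5)/29² = (-0.0262,-0.0654)
o2: d²=197 > ρ²=29 → inactive
o3: d²=485 > ρ²=29 → inactive
o4: d²=445 > ρ²=29 → inactive
F = F_att + ΣF_rep = (-16.5262,10.4346)
p' = p + 1/20·F = (8.1737,-4.4783)

Fx=-16.5262 Fy=10.4346 x'=8.1737 y'=-4.4783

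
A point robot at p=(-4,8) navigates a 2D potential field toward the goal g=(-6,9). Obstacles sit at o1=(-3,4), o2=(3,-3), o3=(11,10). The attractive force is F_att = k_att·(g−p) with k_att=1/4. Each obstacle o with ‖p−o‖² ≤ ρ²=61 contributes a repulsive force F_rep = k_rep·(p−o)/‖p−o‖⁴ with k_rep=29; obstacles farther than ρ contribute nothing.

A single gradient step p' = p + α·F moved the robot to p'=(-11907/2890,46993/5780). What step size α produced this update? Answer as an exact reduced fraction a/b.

F_att = 1/4·(g−p) = 1/4·(-2,1) = (-0.5000,0.2500)
o1: d²=17 ≤ ρ²=61; F_rep = 29·(-1,4)/17² = (-0.1003,0.4014)
o2: d²=170 > ρ²=61 → inactive
o3: d²=229 > ρ²=61 → inactive
F = F_att + ΣF_rep = (-0.6003,0.6514)
Δp = p'−p = (-0.1201,0.1303); α = Δx/Fx = (-347/2890) / (-347/578) = 1/5
check: Δy/Fy = (753/5780) / (753/1156) = 1/5 ✓

α = 1/5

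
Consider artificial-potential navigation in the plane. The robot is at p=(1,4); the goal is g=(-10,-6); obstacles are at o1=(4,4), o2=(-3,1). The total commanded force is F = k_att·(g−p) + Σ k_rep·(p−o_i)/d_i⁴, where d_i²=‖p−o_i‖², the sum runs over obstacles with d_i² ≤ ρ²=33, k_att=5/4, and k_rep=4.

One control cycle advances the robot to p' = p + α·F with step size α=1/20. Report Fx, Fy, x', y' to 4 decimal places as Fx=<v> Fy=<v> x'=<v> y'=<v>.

F_att = 5/4·(g−p) = 5/4·(-11,-10) = (-13.7500,-12.5000)
o1: d²=9 ≤ ρ²=33; F_rep = 4·(-3,0)/9² = (-0.1481,0.0000)
o2: d²=25 ≤ ρ²=33; F_rep = 4·(4,3)/25² = (0.0256,0.0192)
F = F_att + ΣF_rep = (-13.8725,-12.4808)
p' = p + 1/20·F = (0.3064,3.3760)

Fx=-13.8725 Fy=-12.4808 x'=0.3064 y'=3.3760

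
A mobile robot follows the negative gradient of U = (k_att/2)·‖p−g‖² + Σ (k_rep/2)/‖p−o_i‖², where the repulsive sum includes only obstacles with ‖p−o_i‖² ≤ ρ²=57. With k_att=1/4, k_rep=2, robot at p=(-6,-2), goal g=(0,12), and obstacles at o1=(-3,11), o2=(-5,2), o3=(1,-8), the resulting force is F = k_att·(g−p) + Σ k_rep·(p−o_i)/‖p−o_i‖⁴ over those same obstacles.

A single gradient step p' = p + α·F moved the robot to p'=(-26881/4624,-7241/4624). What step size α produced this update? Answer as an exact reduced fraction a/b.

α = 1/8

F_att = 1/4·(g−p) = 1/4·(6,14) = (1.5000,3.5000)
o1: d²=178 > ρ²=57 → inactive
o2: d²=17 ≤ ρ²=57; F_rep = 2·(-1,-4)/17² = (-0.0069,-0.0277)
o3: d²=85 > ρ²=57 → inactive
F = F_att + ΣF_rep = (1.4931,3.4723)
Δp = p'−p = (0.1866,0.4340); α = Δx/Fx = (863/4624) / (863/578) = 1/8
check: Δy/Fy = (2007/4624) / (2007/578) = 1/8 ✓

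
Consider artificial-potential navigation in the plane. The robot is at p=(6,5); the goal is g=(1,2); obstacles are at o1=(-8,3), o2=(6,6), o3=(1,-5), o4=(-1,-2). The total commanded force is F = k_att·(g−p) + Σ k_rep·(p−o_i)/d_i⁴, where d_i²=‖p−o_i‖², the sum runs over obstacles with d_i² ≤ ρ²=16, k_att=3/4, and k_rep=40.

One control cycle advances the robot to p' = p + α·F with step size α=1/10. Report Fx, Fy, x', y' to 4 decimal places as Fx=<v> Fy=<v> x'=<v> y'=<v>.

F_att = 3/4·(g−p) = 3/4·(-5,-3) = (-3.7500,-2.2500)
o1: d²=200 > ρ²=16 → inactive
o2: d²=1 ≤ ρ²=16; F_rep = 40·(0,-1)/1² = (0.0000,-40.0000)
o3: d²=125 > ρ²=16 → inactive
o4: d²=98 > ρ²=16 → inactive
F = F_att + ΣF_rep = (-3.7500,-42.2500)
p' = p + 1/10·F = (5.6250,0.7750)

Fx=-3.7500 Fy=-42.2500 x'=5.6250 y'=0.7750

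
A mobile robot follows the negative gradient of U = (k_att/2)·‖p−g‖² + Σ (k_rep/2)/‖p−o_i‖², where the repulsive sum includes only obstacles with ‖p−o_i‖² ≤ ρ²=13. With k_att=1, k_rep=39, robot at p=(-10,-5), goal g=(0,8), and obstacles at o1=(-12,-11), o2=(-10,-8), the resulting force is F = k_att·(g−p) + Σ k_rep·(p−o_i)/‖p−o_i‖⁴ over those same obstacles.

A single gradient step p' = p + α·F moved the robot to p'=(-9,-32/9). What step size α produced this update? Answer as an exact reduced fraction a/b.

F_att = 1·(g−p) = 1·(10,13) = (10.0000,13.0000)
o1: d²=40 > ρ²=13 → inactive
o2: d²=9 ≤ ρ²=13; F_rep = 39·(0,3)/9² = (0.0000,1.4444)
F = F_att + ΣF_rep = (10.0000,14.4444)
Δp = p'−p = (1.0000,1.4444); α = Δx/Fx = (1) / (10) = 1/10
check: Δy/Fy = (13/9) / (130/9) = 1/10 ✓

α = 1/10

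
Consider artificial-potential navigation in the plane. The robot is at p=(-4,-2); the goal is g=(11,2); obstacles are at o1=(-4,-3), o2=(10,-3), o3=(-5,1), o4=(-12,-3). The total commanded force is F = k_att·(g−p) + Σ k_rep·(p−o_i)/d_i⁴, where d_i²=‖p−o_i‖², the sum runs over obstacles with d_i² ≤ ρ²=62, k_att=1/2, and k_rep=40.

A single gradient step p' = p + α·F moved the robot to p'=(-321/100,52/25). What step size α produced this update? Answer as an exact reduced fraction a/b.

α = 1/10

F_att = 1/2·(g−p) = 1/2·(15,4) = (7.5000,2.0000)
o1: d²=1 ≤ ρ²=62; F_rep = 40·(0,1)/1² = (0.0000,40.0000)
o2: d²=197 > ρ²=62 → inactive
o3: d²=10 ≤ ρ²=62; F_rep = 40·(1,-3)/10² = (0.4000,-1.2000)
o4: d²=65 > ρ²=62 → inactive
F = F_att + ΣF_rep = (7.9000,40.8000)
Δp = p'−p = (0.7900,4.0800); α = Δx/Fx = (79/100) / (79/10) = 1/10
check: Δy/Fy = (102/25) / (204/5) = 1/10 ✓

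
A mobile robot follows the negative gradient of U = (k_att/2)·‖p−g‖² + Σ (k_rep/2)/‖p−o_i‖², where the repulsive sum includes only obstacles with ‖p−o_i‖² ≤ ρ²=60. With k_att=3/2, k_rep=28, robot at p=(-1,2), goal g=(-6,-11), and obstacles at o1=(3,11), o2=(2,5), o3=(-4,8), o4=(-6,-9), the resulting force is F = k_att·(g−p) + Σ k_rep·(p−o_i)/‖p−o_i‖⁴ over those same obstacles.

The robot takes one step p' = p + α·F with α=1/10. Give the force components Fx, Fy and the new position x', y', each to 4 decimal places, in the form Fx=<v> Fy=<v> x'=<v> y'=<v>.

Fx=-7.7178 Fy=-19.8422 x'=-1.7718 y'=0.0158

F_att = 3/2·(g−p) = 3/2·(-5,-13) = (-7.5000,-19.5000)
o1: d²=97 > ρ²=60 → inactive
o2: d²=18 ≤ ρ²=60; F_rep = 28·(-3,-3)/18² = (-0.2593,-0.2593)
o3: d²=45 ≤ ρ²=60; F_rep = 28·(3,-6)/45² = (0.0415,-0.0830)
o4: d²=146 > ρ²=60 → inactive
F = F_att + ΣF_rep = (-7.7178,-19.8422)
p' = p + 1/10·F = (-1.7718,0.0158)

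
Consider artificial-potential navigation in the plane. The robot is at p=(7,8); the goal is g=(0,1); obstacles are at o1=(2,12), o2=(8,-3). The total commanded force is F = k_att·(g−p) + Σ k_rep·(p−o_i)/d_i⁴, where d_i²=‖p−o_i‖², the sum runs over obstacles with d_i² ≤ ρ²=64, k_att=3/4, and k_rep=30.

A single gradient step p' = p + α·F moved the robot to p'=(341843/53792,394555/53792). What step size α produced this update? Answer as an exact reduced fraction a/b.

F_att = 3/4·(g−p) = 3/4·(-7,-7) = (-5.2500,-5.2500)
o1: d²=41 ≤ ρ²=64; F_rep = 30·(5,-4)/41² = (0.0892,-0.0714)
o2: d²=122 > ρ²=64 → inactive
F = F_att + ΣF_rep = (-5.1608,-5.3214)
Δp = p'−p = (-0.6451,-0.6652); α = Δx/Fx = (-34701/53792) / (-34701/6724) = 1/8
check: Δy/Fy = (-35781/53792) / (-35781/6724) = 1/8 ✓

α = 1/8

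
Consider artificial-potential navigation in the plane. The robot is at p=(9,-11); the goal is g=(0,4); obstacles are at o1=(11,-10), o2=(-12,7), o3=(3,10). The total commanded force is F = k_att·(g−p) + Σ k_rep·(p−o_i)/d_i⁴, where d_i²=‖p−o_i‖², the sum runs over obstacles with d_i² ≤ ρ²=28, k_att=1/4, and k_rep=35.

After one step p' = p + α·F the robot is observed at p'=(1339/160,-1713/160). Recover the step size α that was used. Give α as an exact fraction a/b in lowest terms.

α = 1/8

F_att = 1/4·(g−p) = 1/4·(-9,15) = (-2.2500,3.7500)
o1: d²=5 ≤ ρ²=28; F_rep = 35·(-2,-1)/5² = (-2.8000,-1.4000)
o2: d²=765 > ρ²=28 → inactive
o3: d²=477 > ρ²=28 → inactive
F = F_att + ΣF_rep = (-5.0500,2.3500)
Δp = p'−p = (-0.6312,0.2938); α = Δx/Fx = (-101/160) / (-101/20) = 1/8
check: Δy/Fy = (47/160) / (47/20) = 1/8 ✓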